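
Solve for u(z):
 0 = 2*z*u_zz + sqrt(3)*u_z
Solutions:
 u(z) = C1 + C2*z^(1 - sqrt(3)/2)


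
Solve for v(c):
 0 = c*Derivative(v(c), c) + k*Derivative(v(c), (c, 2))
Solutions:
 v(c) = C1 + C2*sqrt(k)*erf(sqrt(2)*c*sqrt(1/k)/2)


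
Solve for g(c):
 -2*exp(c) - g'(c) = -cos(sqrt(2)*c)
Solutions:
 g(c) = C1 - 2*exp(c) + sqrt(2)*sin(sqrt(2)*c)/2


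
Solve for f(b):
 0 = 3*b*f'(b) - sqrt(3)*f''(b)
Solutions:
 f(b) = C1 + C2*erfi(sqrt(2)*3^(1/4)*b/2)


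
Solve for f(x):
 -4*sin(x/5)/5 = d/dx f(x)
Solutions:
 f(x) = C1 + 4*cos(x/5)


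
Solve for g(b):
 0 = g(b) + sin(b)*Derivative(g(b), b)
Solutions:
 g(b) = C1*sqrt(cos(b) + 1)/sqrt(cos(b) - 1)


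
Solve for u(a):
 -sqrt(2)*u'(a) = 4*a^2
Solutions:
 u(a) = C1 - 2*sqrt(2)*a^3/3


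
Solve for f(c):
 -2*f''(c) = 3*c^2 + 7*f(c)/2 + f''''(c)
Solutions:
 f(c) = -6*c^2/7 + (C1*sin(2^(3/4)*7^(1/4)*c*cos(atan(sqrt(10)/2)/2)/2) + C2*cos(2^(3/4)*7^(1/4)*c*cos(atan(sqrt(10)/2)/2)/2))*exp(-2^(3/4)*7^(1/4)*c*sin(atan(sqrt(10)/2)/2)/2) + (C3*sin(2^(3/4)*7^(1/4)*c*cos(atan(sqrt(10)/2)/2)/2) + C4*cos(2^(3/4)*7^(1/4)*c*cos(atan(sqrt(10)/2)/2)/2))*exp(2^(3/4)*7^(1/4)*c*sin(atan(sqrt(10)/2)/2)/2) + 48/49


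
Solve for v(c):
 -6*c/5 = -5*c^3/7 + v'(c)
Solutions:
 v(c) = C1 + 5*c^4/28 - 3*c^2/5


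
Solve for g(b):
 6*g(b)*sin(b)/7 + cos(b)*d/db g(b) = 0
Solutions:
 g(b) = C1*cos(b)^(6/7)


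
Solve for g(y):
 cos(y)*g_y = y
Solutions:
 g(y) = C1 + Integral(y/cos(y), y)


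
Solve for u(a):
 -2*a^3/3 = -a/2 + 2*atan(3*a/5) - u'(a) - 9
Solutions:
 u(a) = C1 + a^4/6 - a^2/4 + 2*a*atan(3*a/5) - 9*a - 5*log(9*a^2 + 25)/3


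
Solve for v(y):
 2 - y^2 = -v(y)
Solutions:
 v(y) = y^2 - 2


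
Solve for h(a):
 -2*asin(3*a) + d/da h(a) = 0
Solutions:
 h(a) = C1 + 2*a*asin(3*a) + 2*sqrt(1 - 9*a^2)/3


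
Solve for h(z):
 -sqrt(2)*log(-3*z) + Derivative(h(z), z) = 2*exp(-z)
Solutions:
 h(z) = C1 + sqrt(2)*z*log(-z) + sqrt(2)*z*(-1 + log(3)) - 2*exp(-z)


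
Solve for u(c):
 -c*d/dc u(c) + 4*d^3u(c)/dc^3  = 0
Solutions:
 u(c) = C1 + Integral(C2*airyai(2^(1/3)*c/2) + C3*airybi(2^(1/3)*c/2), c)


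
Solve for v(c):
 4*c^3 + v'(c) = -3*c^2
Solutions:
 v(c) = C1 - c^4 - c^3


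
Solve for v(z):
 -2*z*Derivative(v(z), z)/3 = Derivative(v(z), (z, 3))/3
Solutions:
 v(z) = C1 + Integral(C2*airyai(-2^(1/3)*z) + C3*airybi(-2^(1/3)*z), z)


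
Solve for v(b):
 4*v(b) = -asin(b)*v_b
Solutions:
 v(b) = C1*exp(-4*Integral(1/asin(b), b))


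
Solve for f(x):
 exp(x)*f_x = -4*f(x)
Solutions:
 f(x) = C1*exp(4*exp(-x))


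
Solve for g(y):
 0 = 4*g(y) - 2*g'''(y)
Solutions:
 g(y) = C3*exp(2^(1/3)*y) + (C1*sin(2^(1/3)*sqrt(3)*y/2) + C2*cos(2^(1/3)*sqrt(3)*y/2))*exp(-2^(1/3)*y/2)


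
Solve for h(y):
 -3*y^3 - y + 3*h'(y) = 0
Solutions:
 h(y) = C1 + y^4/4 + y^2/6


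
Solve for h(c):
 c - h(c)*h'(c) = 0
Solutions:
 h(c) = -sqrt(C1 + c^2)
 h(c) = sqrt(C1 + c^2)


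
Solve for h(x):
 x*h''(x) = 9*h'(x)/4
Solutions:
 h(x) = C1 + C2*x^(13/4)


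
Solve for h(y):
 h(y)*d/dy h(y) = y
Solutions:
 h(y) = -sqrt(C1 + y^2)
 h(y) = sqrt(C1 + y^2)


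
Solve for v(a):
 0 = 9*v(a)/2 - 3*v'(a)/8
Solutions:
 v(a) = C1*exp(12*a)


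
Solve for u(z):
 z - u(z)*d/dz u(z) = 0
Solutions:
 u(z) = -sqrt(C1 + z^2)
 u(z) = sqrt(C1 + z^2)


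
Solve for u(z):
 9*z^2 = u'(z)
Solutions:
 u(z) = C1 + 3*z^3


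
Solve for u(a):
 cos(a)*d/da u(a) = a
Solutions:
 u(a) = C1 + Integral(a/cos(a), a)


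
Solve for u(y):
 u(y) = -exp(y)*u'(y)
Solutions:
 u(y) = C1*exp(exp(-y))


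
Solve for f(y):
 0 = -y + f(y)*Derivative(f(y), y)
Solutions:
 f(y) = -sqrt(C1 + y^2)
 f(y) = sqrt(C1 + y^2)


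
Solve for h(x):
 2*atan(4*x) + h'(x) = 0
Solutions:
 h(x) = C1 - 2*x*atan(4*x) + log(16*x^2 + 1)/4


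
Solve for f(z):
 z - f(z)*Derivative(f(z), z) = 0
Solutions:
 f(z) = -sqrt(C1 + z^2)
 f(z) = sqrt(C1 + z^2)


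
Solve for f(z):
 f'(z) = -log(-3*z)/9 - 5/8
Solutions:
 f(z) = C1 - z*log(-z)/9 + z*(-37 - 8*log(3))/72


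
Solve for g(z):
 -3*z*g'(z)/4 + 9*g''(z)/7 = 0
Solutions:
 g(z) = C1 + C2*erfi(sqrt(42)*z/12)


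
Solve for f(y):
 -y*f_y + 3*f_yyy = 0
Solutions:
 f(y) = C1 + Integral(C2*airyai(3^(2/3)*y/3) + C3*airybi(3^(2/3)*y/3), y)


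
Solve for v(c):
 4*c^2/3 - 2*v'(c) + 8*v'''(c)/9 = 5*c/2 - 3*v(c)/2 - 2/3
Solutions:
 v(c) = C1*exp(6^(1/3)*c*(2*6^(1/3)/(sqrt(33) + 9)^(1/3) + (sqrt(33) + 9)^(1/3))/8)*sin(2^(1/3)*3^(1/6)*c*(-3^(2/3)*(sqrt(33) + 9)^(1/3) + 6*2^(1/3)/(sqrt(33) + 9)^(1/3))/8) + C2*exp(6^(1/3)*c*(2*6^(1/3)/(sqrt(33) + 9)^(1/3) + (sqrt(33) + 9)^(1/3))/8)*cos(2^(1/3)*3^(1/6)*c*(-3^(2/3)*(sqrt(33) + 9)^(1/3) + 6*2^(1/3)/(sqrt(33) + 9)^(1/3))/8) + C3*exp(-6^(1/3)*c*(2*6^(1/3)/(sqrt(33) + 9)^(1/3) + (sqrt(33) + 9)^(1/3))/4) - 8*c^2/9 - 19*c/27 - 112/81


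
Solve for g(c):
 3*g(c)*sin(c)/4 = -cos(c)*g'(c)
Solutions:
 g(c) = C1*cos(c)^(3/4)


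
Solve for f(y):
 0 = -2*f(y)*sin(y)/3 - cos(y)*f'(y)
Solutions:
 f(y) = C1*cos(y)^(2/3)


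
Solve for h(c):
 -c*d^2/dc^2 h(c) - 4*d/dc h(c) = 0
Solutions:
 h(c) = C1 + C2/c^3


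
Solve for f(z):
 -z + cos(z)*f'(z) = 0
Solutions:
 f(z) = C1 + Integral(z/cos(z), z)


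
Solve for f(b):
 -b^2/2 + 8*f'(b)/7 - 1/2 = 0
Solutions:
 f(b) = C1 + 7*b^3/48 + 7*b/16


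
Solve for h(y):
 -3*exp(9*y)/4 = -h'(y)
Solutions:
 h(y) = C1 + exp(9*y)/12


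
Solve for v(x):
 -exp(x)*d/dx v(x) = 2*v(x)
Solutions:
 v(x) = C1*exp(2*exp(-x))


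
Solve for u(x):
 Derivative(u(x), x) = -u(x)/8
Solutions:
 u(x) = C1*exp(-x/8)


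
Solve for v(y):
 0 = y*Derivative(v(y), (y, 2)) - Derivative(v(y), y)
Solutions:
 v(y) = C1 + C2*y^2


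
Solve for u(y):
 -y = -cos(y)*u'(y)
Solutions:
 u(y) = C1 + Integral(y/cos(y), y)


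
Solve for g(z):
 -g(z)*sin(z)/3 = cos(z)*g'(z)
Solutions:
 g(z) = C1*cos(z)^(1/3)


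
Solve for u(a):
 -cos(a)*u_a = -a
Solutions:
 u(a) = C1 + Integral(a/cos(a), a)


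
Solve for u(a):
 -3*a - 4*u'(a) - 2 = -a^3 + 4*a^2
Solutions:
 u(a) = C1 + a^4/16 - a^3/3 - 3*a^2/8 - a/2


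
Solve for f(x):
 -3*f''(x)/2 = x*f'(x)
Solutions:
 f(x) = C1 + C2*erf(sqrt(3)*x/3)


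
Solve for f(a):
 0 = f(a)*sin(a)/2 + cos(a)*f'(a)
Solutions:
 f(a) = C1*sqrt(cos(a))


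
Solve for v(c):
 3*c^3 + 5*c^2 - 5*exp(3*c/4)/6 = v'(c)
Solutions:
 v(c) = C1 + 3*c^4/4 + 5*c^3/3 - 10*exp(3*c/4)/9


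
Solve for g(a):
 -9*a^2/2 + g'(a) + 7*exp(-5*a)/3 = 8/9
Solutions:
 g(a) = C1 + 3*a^3/2 + 8*a/9 + 7*exp(-5*a)/15


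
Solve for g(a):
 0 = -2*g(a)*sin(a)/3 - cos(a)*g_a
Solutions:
 g(a) = C1*cos(a)^(2/3)


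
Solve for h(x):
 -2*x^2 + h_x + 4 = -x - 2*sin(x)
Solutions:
 h(x) = C1 + 2*x^3/3 - x^2/2 - 4*x + 2*cos(x)


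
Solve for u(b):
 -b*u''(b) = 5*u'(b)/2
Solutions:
 u(b) = C1 + C2/b^(3/2)


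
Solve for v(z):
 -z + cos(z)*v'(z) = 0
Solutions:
 v(z) = C1 + Integral(z/cos(z), z)


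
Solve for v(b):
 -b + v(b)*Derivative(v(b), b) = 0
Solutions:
 v(b) = -sqrt(C1 + b^2)
 v(b) = sqrt(C1 + b^2)


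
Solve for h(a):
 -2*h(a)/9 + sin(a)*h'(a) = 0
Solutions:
 h(a) = C1*(cos(a) - 1)^(1/9)/(cos(a) + 1)^(1/9)


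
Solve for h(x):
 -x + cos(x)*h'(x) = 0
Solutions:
 h(x) = C1 + Integral(x/cos(x), x)


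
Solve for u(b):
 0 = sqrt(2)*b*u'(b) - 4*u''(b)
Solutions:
 u(b) = C1 + C2*erfi(2^(3/4)*b/4)


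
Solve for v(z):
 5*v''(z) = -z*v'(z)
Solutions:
 v(z) = C1 + C2*erf(sqrt(10)*z/10)


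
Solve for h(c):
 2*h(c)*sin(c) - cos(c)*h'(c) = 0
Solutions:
 h(c) = C1/cos(c)^2


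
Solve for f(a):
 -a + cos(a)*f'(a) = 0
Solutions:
 f(a) = C1 + Integral(a/cos(a), a)


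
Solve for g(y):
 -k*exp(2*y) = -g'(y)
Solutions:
 g(y) = C1 + k*exp(2*y)/2


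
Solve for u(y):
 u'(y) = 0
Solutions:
 u(y) = C1


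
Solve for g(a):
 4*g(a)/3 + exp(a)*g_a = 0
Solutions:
 g(a) = C1*exp(4*exp(-a)/3)


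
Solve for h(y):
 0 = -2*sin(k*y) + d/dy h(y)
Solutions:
 h(y) = C1 - 2*cos(k*y)/k


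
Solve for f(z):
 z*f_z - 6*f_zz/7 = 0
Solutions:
 f(z) = C1 + C2*erfi(sqrt(21)*z/6)


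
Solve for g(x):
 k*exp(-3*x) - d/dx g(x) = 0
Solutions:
 g(x) = C1 - k*exp(-3*x)/3


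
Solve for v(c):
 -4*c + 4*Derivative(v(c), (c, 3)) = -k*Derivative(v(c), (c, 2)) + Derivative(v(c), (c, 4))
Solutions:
 v(c) = C1 + C2*c + C3*exp(c*(2 - sqrt(k + 4))) + C4*exp(c*(sqrt(k + 4) + 2)) + 2*c^3/(3*k) - 8*c^2/k^2


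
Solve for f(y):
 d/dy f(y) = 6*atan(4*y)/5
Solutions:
 f(y) = C1 + 6*y*atan(4*y)/5 - 3*log(16*y^2 + 1)/20


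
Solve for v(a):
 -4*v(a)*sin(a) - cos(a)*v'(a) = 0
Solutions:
 v(a) = C1*cos(a)^4


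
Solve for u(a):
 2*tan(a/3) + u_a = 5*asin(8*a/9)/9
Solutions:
 u(a) = C1 + 5*a*asin(8*a/9)/9 + 5*sqrt(81 - 64*a^2)/72 + 6*log(cos(a/3))


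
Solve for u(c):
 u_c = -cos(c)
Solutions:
 u(c) = C1 - sin(c)


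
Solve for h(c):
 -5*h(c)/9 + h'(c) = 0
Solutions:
 h(c) = C1*exp(5*c/9)


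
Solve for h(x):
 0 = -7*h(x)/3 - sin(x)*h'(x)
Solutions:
 h(x) = C1*(cos(x) + 1)^(7/6)/(cos(x) - 1)^(7/6)


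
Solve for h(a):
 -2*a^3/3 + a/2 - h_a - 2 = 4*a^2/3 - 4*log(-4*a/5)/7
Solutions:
 h(a) = C1 - a^4/6 - 4*a^3/9 + a^2/4 + 4*a*log(-a)/7 + 2*a*(-9 - 2*log(5) + 4*log(2))/7


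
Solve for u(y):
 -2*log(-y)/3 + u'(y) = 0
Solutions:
 u(y) = C1 + 2*y*log(-y)/3 - 2*y/3


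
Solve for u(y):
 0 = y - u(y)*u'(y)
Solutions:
 u(y) = -sqrt(C1 + y^2)
 u(y) = sqrt(C1 + y^2)


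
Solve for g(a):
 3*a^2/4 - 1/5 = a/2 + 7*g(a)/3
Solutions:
 g(a) = 9*a^2/28 - 3*a/14 - 3/35


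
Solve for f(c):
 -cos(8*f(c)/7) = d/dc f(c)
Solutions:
 c - 7*log(sin(8*f(c)/7) - 1)/16 + 7*log(sin(8*f(c)/7) + 1)/16 = C1


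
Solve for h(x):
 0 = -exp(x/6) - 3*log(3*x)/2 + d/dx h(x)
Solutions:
 h(x) = C1 + 3*x*log(x)/2 + 3*x*(-1 + log(3))/2 + 6*exp(x/6)


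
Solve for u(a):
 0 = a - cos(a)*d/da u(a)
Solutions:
 u(a) = C1 + Integral(a/cos(a), a)


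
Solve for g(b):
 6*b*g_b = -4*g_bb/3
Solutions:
 g(b) = C1 + C2*erf(3*b/2)


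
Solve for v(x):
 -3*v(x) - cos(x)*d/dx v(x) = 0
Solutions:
 v(x) = C1*(sin(x) - 1)^(3/2)/(sin(x) + 1)^(3/2)


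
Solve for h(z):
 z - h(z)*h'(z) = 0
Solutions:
 h(z) = -sqrt(C1 + z^2)
 h(z) = sqrt(C1 + z^2)


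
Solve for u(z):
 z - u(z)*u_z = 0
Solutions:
 u(z) = -sqrt(C1 + z^2)
 u(z) = sqrt(C1 + z^2)


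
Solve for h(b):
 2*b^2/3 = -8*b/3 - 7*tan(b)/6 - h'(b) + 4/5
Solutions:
 h(b) = C1 - 2*b^3/9 - 4*b^2/3 + 4*b/5 + 7*log(cos(b))/6


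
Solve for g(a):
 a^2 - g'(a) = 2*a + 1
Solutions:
 g(a) = C1 + a^3/3 - a^2 - a


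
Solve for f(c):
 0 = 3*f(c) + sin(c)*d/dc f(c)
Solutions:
 f(c) = C1*(cos(c) + 1)^(3/2)/(cos(c) - 1)^(3/2)


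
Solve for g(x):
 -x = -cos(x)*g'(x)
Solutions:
 g(x) = C1 + Integral(x/cos(x), x)


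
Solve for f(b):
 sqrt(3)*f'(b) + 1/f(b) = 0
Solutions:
 f(b) = -sqrt(C1 - 6*sqrt(3)*b)/3
 f(b) = sqrt(C1 - 6*sqrt(3)*b)/3


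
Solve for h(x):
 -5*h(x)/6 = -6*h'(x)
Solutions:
 h(x) = C1*exp(5*x/36)


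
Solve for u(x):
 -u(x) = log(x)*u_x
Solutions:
 u(x) = C1*exp(-li(x))


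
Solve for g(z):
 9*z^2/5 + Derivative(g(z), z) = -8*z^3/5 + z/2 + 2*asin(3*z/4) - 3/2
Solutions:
 g(z) = C1 - 2*z^4/5 - 3*z^3/5 + z^2/4 + 2*z*asin(3*z/4) - 3*z/2 + 2*sqrt(16 - 9*z^2)/3


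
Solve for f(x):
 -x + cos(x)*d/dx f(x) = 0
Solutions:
 f(x) = C1 + Integral(x/cos(x), x)


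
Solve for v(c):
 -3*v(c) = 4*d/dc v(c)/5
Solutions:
 v(c) = C1*exp(-15*c/4)


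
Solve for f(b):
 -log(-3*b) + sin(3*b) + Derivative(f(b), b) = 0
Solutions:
 f(b) = C1 + b*log(-b) - b + b*log(3) + cos(3*b)/3


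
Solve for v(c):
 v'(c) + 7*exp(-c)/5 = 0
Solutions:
 v(c) = C1 + 7*exp(-c)/5


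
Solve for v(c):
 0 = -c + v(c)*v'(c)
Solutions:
 v(c) = -sqrt(C1 + c^2)
 v(c) = sqrt(C1 + c^2)


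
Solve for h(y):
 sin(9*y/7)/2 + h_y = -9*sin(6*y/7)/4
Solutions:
 h(y) = C1 + 21*cos(6*y/7)/8 + 7*cos(9*y/7)/18


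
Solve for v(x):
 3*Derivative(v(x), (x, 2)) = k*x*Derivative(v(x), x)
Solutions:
 v(x) = Piecewise((-sqrt(6)*sqrt(pi)*C1*erf(sqrt(6)*x*sqrt(-k)/6)/(2*sqrt(-k)) - C2, (k > 0) | (k < 0)), (-C1*x - C2, True))


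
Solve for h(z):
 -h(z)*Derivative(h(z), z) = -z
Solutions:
 h(z) = -sqrt(C1 + z^2)
 h(z) = sqrt(C1 + z^2)


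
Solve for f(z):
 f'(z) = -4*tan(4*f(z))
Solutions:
 f(z) = -asin(C1*exp(-16*z))/4 + pi/4
 f(z) = asin(C1*exp(-16*z))/4


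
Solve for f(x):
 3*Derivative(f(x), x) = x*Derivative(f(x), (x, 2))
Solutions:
 f(x) = C1 + C2*x^4


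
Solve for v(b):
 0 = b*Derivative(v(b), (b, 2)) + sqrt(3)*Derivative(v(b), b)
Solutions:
 v(b) = C1 + C2*b^(1 - sqrt(3))


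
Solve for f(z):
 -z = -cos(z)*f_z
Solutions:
 f(z) = C1 + Integral(z/cos(z), z)


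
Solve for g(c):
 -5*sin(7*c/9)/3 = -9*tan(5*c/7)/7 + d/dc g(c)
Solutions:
 g(c) = C1 - 9*log(cos(5*c/7))/5 + 15*cos(7*c/9)/7


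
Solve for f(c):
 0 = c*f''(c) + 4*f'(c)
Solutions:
 f(c) = C1 + C2/c^3


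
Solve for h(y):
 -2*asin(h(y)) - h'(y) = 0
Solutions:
 Integral(1/asin(_y), (_y, h(y))) = C1 - 2*y


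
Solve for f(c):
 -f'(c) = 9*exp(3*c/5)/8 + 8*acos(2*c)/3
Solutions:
 f(c) = C1 - 8*c*acos(2*c)/3 + 4*sqrt(1 - 4*c^2)/3 - 15*exp(3*c/5)/8


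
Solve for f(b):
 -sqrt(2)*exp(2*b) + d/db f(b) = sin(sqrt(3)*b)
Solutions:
 f(b) = C1 + sqrt(2)*exp(2*b)/2 - sqrt(3)*cos(sqrt(3)*b)/3


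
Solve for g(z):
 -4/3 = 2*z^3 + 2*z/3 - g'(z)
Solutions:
 g(z) = C1 + z^4/2 + z^2/3 + 4*z/3


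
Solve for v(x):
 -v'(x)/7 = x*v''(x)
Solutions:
 v(x) = C1 + C2*x^(6/7)


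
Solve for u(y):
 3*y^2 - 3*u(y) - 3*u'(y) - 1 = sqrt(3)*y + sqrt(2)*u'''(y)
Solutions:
 u(y) = C1*exp(y*(-2*2^(1/6)/(3*sqrt(2) + 2*sqrt(sqrt(2) + 9/2))^(1/3) + 2^(1/3)*(3*sqrt(2) + 2*sqrt(sqrt(2) + 9/2))^(1/3))/4)*sin(sqrt(3)*y*(18*2^(1/6)/(81*sqrt(2) + 2*sqrt(729*sqrt(2) + 6561/2))^(1/3) + 2^(1/3)*(81*sqrt(2) + 2*sqrt(729*sqrt(2) + 6561/2))^(1/3))/12) + C2*exp(y*(-2*2^(1/6)/(3*sqrt(2) + 2*sqrt(sqrt(2) + 9/2))^(1/3) + 2^(1/3)*(3*sqrt(2) + 2*sqrt(sqrt(2) + 9/2))^(1/3))/4)*cos(sqrt(3)*y*(18*2^(1/6)/(81*sqrt(2) + 2*sqrt(729*sqrt(2) + 6561/2))^(1/3) + 2^(1/3)*(81*sqrt(2) + 2*sqrt(729*sqrt(2) + 6561/2))^(1/3))/12) + C3*exp(y*(-2^(1/3)*(3*sqrt(2) + 2*sqrt(sqrt(2) + 9/2))^(1/3)/2 + 2^(1/6)/(3*sqrt(2) + 2*sqrt(sqrt(2) + 9/2))^(1/3))) + y^2 - 2*y - sqrt(3)*y/3 + sqrt(3)/3 + 5/3


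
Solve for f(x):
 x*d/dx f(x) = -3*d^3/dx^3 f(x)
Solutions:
 f(x) = C1 + Integral(C2*airyai(-3^(2/3)*x/3) + C3*airybi(-3^(2/3)*x/3), x)


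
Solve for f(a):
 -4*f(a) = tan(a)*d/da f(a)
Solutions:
 f(a) = C1/sin(a)^4


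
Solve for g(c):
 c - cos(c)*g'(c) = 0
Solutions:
 g(c) = C1 + Integral(c/cos(c), c)


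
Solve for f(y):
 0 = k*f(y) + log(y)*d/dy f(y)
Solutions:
 f(y) = C1*exp(-k*li(y))


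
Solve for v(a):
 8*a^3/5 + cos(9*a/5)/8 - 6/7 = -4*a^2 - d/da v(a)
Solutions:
 v(a) = C1 - 2*a^4/5 - 4*a^3/3 + 6*a/7 - 5*sin(9*a/5)/72


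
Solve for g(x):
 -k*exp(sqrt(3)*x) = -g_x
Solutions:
 g(x) = C1 + sqrt(3)*k*exp(sqrt(3)*x)/3


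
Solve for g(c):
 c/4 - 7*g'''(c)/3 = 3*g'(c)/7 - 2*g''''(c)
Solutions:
 g(c) = C1 + C2*exp(c*(-7^(2/3)*(108*sqrt(3441) + 6775)^(1/3) - 343*7^(1/3)/(108*sqrt(3441) + 6775)^(1/3) + 98)/252)*sin(sqrt(3)*7^(1/3)*c*(-7^(1/3)*(108*sqrt(3441) + 6775)^(1/3) + 343/(108*sqrt(3441) + 6775)^(1/3))/252) + C3*exp(c*(-7^(2/3)*(108*sqrt(3441) + 6775)^(1/3) - 343*7^(1/3)/(108*sqrt(3441) + 6775)^(1/3) + 98)/252)*cos(sqrt(3)*7^(1/3)*c*(-7^(1/3)*(108*sqrt(3441) + 6775)^(1/3) + 343/(108*sqrt(3441) + 6775)^(1/3))/252) + C4*exp(c*(343*7^(1/3)/(108*sqrt(3441) + 6775)^(1/3) + 49 + 7^(2/3)*(108*sqrt(3441) + 6775)^(1/3))/126) + 7*c^2/24


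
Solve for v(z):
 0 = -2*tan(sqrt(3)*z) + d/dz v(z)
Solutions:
 v(z) = C1 - 2*sqrt(3)*log(cos(sqrt(3)*z))/3


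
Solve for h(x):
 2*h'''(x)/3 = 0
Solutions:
 h(x) = C1 + C2*x + C3*x^2


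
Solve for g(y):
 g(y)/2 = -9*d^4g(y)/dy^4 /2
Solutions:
 g(y) = (C1*sin(sqrt(6)*y/6) + C2*cos(sqrt(6)*y/6))*exp(-sqrt(6)*y/6) + (C3*sin(sqrt(6)*y/6) + C4*cos(sqrt(6)*y/6))*exp(sqrt(6)*y/6)


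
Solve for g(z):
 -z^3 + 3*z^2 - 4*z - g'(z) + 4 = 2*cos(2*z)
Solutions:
 g(z) = C1 - z^4/4 + z^3 - 2*z^2 + 4*z - sin(2*z)


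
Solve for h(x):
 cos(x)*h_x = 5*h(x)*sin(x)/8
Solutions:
 h(x) = C1/cos(x)^(5/8)


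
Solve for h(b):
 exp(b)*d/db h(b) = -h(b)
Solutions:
 h(b) = C1*exp(exp(-b))


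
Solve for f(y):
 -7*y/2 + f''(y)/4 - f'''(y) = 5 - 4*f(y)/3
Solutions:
 f(y) = C1*exp(y*(-(48*sqrt(577) + 1153)^(1/3) - 1/(48*sqrt(577) + 1153)^(1/3) + 2)/24)*sin(sqrt(3)*y*(-(48*sqrt(577) + 1153)^(1/3) + (48*sqrt(577) + 1153)^(-1/3))/24) + C2*exp(y*(-(48*sqrt(577) + 1153)^(1/3) - 1/(48*sqrt(577) + 1153)^(1/3) + 2)/24)*cos(sqrt(3)*y*(-(48*sqrt(577) + 1153)^(1/3) + (48*sqrt(577) + 1153)^(-1/3))/24) + C3*exp(y*((48*sqrt(577) + 1153)^(-1/3) + 1 + (48*sqrt(577) + 1153)^(1/3))/12) + 21*y/8 + 15/4


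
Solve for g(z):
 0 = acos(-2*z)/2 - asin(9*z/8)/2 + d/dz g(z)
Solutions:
 g(z) = C1 - z*acos(-2*z)/2 + z*asin(9*z/8)/2 - sqrt(1 - 4*z^2)/4 + sqrt(64 - 81*z^2)/18


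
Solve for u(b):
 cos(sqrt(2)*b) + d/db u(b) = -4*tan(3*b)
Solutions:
 u(b) = C1 + 4*log(cos(3*b))/3 - sqrt(2)*sin(sqrt(2)*b)/2


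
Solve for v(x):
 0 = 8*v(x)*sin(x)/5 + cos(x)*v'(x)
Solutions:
 v(x) = C1*cos(x)^(8/5)


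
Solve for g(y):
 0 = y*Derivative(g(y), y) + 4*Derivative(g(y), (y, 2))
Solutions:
 g(y) = C1 + C2*erf(sqrt(2)*y/4)


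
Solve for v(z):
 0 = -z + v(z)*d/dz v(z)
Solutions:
 v(z) = -sqrt(C1 + z^2)
 v(z) = sqrt(C1 + z^2)


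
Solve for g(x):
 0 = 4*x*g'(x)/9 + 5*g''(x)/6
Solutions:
 g(x) = C1 + C2*erf(2*sqrt(15)*x/15)


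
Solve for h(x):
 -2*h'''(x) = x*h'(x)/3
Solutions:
 h(x) = C1 + Integral(C2*airyai(-6^(2/3)*x/6) + C3*airybi(-6^(2/3)*x/6), x)


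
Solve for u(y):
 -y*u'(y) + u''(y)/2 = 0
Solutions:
 u(y) = C1 + C2*erfi(y)


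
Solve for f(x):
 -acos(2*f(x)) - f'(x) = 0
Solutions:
 Integral(1/acos(2*_y), (_y, f(x))) = C1 - x


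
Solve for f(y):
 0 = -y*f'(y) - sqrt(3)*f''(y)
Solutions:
 f(y) = C1 + C2*erf(sqrt(2)*3^(3/4)*y/6)


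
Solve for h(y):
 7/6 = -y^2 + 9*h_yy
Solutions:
 h(y) = C1 + C2*y + y^4/108 + 7*y^2/108


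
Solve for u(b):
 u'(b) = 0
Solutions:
 u(b) = C1


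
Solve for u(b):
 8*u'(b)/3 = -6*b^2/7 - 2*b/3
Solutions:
 u(b) = C1 - 3*b^3/28 - b^2/8


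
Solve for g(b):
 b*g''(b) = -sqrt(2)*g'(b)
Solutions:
 g(b) = C1 + C2*b^(1 - sqrt(2))


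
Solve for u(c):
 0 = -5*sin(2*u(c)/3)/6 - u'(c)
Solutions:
 5*c/6 + 3*log(cos(2*u(c)/3) - 1)/4 - 3*log(cos(2*u(c)/3) + 1)/4 = C1


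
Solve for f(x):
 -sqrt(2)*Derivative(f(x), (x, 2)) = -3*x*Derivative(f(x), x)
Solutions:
 f(x) = C1 + C2*erfi(2^(1/4)*sqrt(3)*x/2)


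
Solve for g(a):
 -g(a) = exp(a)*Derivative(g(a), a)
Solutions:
 g(a) = C1*exp(exp(-a))


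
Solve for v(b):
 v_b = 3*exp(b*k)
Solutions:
 v(b) = C1 + 3*exp(b*k)/k


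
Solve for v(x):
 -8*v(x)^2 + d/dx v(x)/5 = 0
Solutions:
 v(x) = -1/(C1 + 40*x)


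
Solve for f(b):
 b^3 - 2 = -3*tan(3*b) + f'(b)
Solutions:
 f(b) = C1 + b^4/4 - 2*b - log(cos(3*b))


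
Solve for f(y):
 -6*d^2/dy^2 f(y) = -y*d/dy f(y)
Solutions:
 f(y) = C1 + C2*erfi(sqrt(3)*y/6)


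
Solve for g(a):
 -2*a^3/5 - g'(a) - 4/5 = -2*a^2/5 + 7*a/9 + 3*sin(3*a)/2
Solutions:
 g(a) = C1 - a^4/10 + 2*a^3/15 - 7*a^2/18 - 4*a/5 + cos(3*a)/2


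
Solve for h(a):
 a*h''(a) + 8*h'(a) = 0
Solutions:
 h(a) = C1 + C2/a^7


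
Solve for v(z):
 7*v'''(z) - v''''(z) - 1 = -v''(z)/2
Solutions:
 v(z) = C1 + C2*z + C3*exp(z*(7 - sqrt(51))/2) + C4*exp(z*(7 + sqrt(51))/2) + z^2


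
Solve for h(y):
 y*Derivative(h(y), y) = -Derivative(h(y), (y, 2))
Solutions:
 h(y) = C1 + C2*erf(sqrt(2)*y/2)


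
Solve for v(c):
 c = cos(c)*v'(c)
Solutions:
 v(c) = C1 + Integral(c/cos(c), c)


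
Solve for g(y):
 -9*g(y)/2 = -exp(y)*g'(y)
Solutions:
 g(y) = C1*exp(-9*exp(-y)/2)


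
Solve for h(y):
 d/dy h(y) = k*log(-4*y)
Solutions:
 h(y) = C1 + k*y*log(-y) + k*y*(-1 + 2*log(2))


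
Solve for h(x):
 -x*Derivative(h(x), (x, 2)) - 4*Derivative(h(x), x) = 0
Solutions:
 h(x) = C1 + C2/x^3


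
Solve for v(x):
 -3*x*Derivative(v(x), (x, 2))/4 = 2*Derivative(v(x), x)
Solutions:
 v(x) = C1 + C2/x^(5/3)


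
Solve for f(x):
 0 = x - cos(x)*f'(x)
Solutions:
 f(x) = C1 + Integral(x/cos(x), x)


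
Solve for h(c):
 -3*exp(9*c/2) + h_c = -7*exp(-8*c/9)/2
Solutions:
 h(c) = C1 + 2*exp(9*c/2)/3 + 63*exp(-8*c/9)/16


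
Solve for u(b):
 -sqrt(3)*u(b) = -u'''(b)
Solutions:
 u(b) = C3*exp(3^(1/6)*b) + (C1*sin(3^(2/3)*b/2) + C2*cos(3^(2/3)*b/2))*exp(-3^(1/6)*b/2)


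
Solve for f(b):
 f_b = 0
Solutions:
 f(b) = C1


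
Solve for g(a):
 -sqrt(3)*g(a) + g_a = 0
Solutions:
 g(a) = C1*exp(sqrt(3)*a)


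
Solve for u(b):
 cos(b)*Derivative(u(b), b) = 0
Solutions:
 u(b) = C1


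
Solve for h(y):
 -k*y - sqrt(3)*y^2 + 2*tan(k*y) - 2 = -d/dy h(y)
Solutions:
 h(y) = C1 + k*y^2/2 + sqrt(3)*y^3/3 + 2*y - 2*Piecewise((-log(cos(k*y))/k, Ne(k, 0)), (0, True))


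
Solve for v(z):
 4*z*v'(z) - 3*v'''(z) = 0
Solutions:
 v(z) = C1 + Integral(C2*airyai(6^(2/3)*z/3) + C3*airybi(6^(2/3)*z/3), z)


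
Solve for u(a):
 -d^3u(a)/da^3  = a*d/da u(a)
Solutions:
 u(a) = C1 + Integral(C2*airyai(-a) + C3*airybi(-a), a)


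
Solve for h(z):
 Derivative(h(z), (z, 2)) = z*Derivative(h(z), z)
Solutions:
 h(z) = C1 + C2*erfi(sqrt(2)*z/2)


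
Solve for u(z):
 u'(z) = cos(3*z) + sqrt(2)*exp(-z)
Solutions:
 u(z) = C1 + sin(3*z)/3 - sqrt(2)*exp(-z)


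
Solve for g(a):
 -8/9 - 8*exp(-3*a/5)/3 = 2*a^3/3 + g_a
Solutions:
 g(a) = C1 - a^4/6 - 8*a/9 + 40*exp(-3*a/5)/9


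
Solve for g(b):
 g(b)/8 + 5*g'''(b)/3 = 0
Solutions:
 g(b) = C3*exp(-3^(1/3)*5^(2/3)*b/10) + (C1*sin(3^(5/6)*5^(2/3)*b/20) + C2*cos(3^(5/6)*5^(2/3)*b/20))*exp(3^(1/3)*5^(2/3)*b/20)


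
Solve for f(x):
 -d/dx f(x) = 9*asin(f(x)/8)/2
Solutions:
 Integral(1/asin(_y/8), (_y, f(x))) = C1 - 9*x/2


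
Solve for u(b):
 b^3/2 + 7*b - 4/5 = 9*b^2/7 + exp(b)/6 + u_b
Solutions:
 u(b) = C1 + b^4/8 - 3*b^3/7 + 7*b^2/2 - 4*b/5 - exp(b)/6


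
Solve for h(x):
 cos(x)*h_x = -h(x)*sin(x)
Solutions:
 h(x) = C1*cos(x)


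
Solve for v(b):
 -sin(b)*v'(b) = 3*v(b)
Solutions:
 v(b) = C1*(cos(b) + 1)^(3/2)/(cos(b) - 1)^(3/2)


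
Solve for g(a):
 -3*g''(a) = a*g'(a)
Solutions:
 g(a) = C1 + C2*erf(sqrt(6)*a/6)


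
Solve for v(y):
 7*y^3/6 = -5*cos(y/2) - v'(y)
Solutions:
 v(y) = C1 - 7*y^4/24 - 10*sin(y/2)


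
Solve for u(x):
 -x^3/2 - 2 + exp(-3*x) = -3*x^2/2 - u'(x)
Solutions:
 u(x) = C1 + x^4/8 - x^3/2 + 2*x + exp(-3*x)/3


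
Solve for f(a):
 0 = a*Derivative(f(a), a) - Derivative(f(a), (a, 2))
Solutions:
 f(a) = C1 + C2*erfi(sqrt(2)*a/2)


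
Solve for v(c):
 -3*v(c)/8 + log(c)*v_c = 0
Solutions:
 v(c) = C1*exp(3*li(c)/8)


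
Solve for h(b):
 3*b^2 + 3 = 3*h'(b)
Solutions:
 h(b) = C1 + b^3/3 + b


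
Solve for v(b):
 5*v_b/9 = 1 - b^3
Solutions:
 v(b) = C1 - 9*b^4/20 + 9*b/5


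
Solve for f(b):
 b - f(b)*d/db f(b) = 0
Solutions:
 f(b) = -sqrt(C1 + b^2)
 f(b) = sqrt(C1 + b^2)


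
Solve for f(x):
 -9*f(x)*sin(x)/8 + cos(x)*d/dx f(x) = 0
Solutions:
 f(x) = C1/cos(x)^(9/8)


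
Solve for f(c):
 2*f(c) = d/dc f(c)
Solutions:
 f(c) = C1*exp(2*c)


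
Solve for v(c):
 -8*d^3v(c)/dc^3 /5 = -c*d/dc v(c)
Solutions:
 v(c) = C1 + Integral(C2*airyai(5^(1/3)*c/2) + C3*airybi(5^(1/3)*c/2), c)


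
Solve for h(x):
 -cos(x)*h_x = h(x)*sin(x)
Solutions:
 h(x) = C1*cos(x)


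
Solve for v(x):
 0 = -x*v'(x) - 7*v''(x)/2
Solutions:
 v(x) = C1 + C2*erf(sqrt(7)*x/7)


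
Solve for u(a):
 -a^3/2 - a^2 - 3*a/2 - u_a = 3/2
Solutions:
 u(a) = C1 - a^4/8 - a^3/3 - 3*a^2/4 - 3*a/2


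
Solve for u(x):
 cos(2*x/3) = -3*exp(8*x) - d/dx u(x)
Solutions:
 u(x) = C1 - 3*exp(8*x)/8 - 3*sin(2*x/3)/2


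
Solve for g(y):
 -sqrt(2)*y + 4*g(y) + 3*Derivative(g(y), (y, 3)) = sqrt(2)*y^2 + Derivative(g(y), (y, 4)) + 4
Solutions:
 g(y) = C1*exp(y*(-2^(1/3)*(3*sqrt(57) + 23)^(1/3) - 2*2^(2/3)/(3*sqrt(57) + 23)^(1/3) + 8)/6)*sin(2^(1/3)*sqrt(3)*y*(-(3*sqrt(57) + 23)^(1/3) + 2*2^(1/3)/(3*sqrt(57) + 23)^(1/3))/6) + C2*exp(y*(-2^(1/3)*(3*sqrt(57) + 23)^(1/3) - 2*2^(2/3)/(3*sqrt(57) + 23)^(1/3) + 8)/6)*cos(2^(1/3)*sqrt(3)*y*(-(3*sqrt(57) + 23)^(1/3) + 2*2^(1/3)/(3*sqrt(57) + 23)^(1/3))/6) + C3*exp(-y) + C4*exp(y*(2*2^(2/3)/(3*sqrt(57) + 23)^(1/3) + 4 + 2^(1/3)*(3*sqrt(57) + 23)^(1/3))/3) + sqrt(2)*y^2/4 + sqrt(2)*y/4 + 1


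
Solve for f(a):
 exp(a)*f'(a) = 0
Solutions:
 f(a) = C1


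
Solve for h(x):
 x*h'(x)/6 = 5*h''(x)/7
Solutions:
 h(x) = C1 + C2*erfi(sqrt(105)*x/30)


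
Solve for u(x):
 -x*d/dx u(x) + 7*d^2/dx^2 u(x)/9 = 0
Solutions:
 u(x) = C1 + C2*erfi(3*sqrt(14)*x/14)


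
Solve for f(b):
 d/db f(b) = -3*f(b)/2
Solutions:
 f(b) = C1*exp(-3*b/2)


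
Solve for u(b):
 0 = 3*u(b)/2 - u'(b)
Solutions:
 u(b) = C1*exp(3*b/2)


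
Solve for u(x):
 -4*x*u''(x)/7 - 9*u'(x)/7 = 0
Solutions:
 u(x) = C1 + C2/x^(5/4)


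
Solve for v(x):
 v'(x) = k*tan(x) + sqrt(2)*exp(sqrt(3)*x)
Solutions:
 v(x) = C1 - k*log(cos(x)) + sqrt(6)*exp(sqrt(3)*x)/3


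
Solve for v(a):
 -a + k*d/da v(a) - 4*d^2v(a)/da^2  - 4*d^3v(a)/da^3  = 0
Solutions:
 v(a) = C1 + C2*exp(a*(sqrt(k + 1) - 1)/2) + C3*exp(-a*(sqrt(k + 1) + 1)/2) + a^2/(2*k) + 4*a/k^2


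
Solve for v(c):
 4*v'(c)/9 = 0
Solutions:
 v(c) = C1


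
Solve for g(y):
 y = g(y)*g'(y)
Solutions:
 g(y) = -sqrt(C1 + y^2)
 g(y) = sqrt(C1 + y^2)


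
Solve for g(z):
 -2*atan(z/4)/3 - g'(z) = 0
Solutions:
 g(z) = C1 - 2*z*atan(z/4)/3 + 4*log(z^2 + 16)/3


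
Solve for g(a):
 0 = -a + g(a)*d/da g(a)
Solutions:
 g(a) = -sqrt(C1 + a^2)
 g(a) = sqrt(C1 + a^2)


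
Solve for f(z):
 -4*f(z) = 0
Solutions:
 f(z) = 0


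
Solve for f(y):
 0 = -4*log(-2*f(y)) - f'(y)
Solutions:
 Integral(1/(log(-_y) + log(2)), (_y, f(y)))/4 = C1 - y


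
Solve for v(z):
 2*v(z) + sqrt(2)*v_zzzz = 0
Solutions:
 v(z) = (C1*sin(2^(5/8)*z/2) + C2*cos(2^(5/8)*z/2))*exp(-2^(5/8)*z/2) + (C3*sin(2^(5/8)*z/2) + C4*cos(2^(5/8)*z/2))*exp(2^(5/8)*z/2)


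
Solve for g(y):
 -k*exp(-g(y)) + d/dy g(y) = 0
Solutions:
 g(y) = log(C1 + k*y)


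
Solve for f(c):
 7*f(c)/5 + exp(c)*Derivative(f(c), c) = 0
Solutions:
 f(c) = C1*exp(7*exp(-c)/5)


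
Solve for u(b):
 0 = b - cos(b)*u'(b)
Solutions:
 u(b) = C1 + Integral(b/cos(b), b)


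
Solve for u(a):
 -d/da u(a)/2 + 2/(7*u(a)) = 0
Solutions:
 u(a) = -sqrt(C1 + 56*a)/7
 u(a) = sqrt(C1 + 56*a)/7


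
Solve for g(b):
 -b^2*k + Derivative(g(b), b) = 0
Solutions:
 g(b) = C1 + b^3*k/3


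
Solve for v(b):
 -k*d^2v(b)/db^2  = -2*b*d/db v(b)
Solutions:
 v(b) = C1 + C2*erf(b*sqrt(-1/k))/sqrt(-1/k)


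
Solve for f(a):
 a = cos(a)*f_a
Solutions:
 f(a) = C1 + Integral(a/cos(a), a)


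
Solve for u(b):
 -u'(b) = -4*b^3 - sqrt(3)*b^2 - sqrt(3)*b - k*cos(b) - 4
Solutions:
 u(b) = C1 + b^4 + sqrt(3)*b^3/3 + sqrt(3)*b^2/2 + 4*b + k*sin(b)


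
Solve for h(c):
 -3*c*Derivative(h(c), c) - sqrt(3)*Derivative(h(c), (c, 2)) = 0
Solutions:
 h(c) = C1 + C2*erf(sqrt(2)*3^(1/4)*c/2)


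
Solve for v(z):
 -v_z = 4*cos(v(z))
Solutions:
 v(z) = pi - asin((C1 + exp(8*z))/(C1 - exp(8*z)))
 v(z) = asin((C1 + exp(8*z))/(C1 - exp(8*z)))


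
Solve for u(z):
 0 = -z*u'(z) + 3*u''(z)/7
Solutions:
 u(z) = C1 + C2*erfi(sqrt(42)*z/6)


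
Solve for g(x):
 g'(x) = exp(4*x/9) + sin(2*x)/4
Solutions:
 g(x) = C1 + 9*exp(4*x/9)/4 - cos(2*x)/8


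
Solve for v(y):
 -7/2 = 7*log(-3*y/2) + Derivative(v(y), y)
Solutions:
 v(y) = C1 - 7*y*log(-y) + y*(-7*log(3) + 7/2 + 7*log(2))


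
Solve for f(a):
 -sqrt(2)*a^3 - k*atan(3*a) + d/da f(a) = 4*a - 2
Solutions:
 f(a) = C1 + sqrt(2)*a^4/4 + 2*a^2 - 2*a + k*(a*atan(3*a) - log(9*a^2 + 1)/6)


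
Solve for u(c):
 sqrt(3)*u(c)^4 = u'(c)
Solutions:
 u(c) = (-1/(C1 + 3*sqrt(3)*c))^(1/3)
 u(c) = (-1/(C1 + sqrt(3)*c))^(1/3)*(-3^(2/3) - 3*3^(1/6)*I)/6
 u(c) = (-1/(C1 + sqrt(3)*c))^(1/3)*(-3^(2/3) + 3*3^(1/6)*I)/6


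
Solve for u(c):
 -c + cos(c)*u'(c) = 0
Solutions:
 u(c) = C1 + Integral(c/cos(c), c)


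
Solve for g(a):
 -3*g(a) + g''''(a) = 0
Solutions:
 g(a) = C1*exp(-3^(1/4)*a) + C2*exp(3^(1/4)*a) + C3*sin(3^(1/4)*a) + C4*cos(3^(1/4)*a)


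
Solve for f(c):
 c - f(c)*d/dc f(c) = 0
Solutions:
 f(c) = -sqrt(C1 + c^2)
 f(c) = sqrt(C1 + c^2)


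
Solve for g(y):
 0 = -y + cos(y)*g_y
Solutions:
 g(y) = C1 + Integral(y/cos(y), y)


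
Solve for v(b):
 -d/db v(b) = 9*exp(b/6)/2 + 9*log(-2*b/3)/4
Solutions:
 v(b) = C1 - 9*b*log(-b)/4 + 9*b*(-log(2) + 1 + log(3))/4 - 27*exp(b/6)


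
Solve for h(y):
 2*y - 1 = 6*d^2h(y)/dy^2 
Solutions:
 h(y) = C1 + C2*y + y^3/18 - y^2/12


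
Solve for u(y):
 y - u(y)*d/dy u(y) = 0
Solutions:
 u(y) = -sqrt(C1 + y^2)
 u(y) = sqrt(C1 + y^2)


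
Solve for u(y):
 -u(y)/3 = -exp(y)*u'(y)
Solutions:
 u(y) = C1*exp(-exp(-y)/3)


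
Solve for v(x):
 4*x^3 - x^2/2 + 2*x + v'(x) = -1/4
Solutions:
 v(x) = C1 - x^4 + x^3/6 - x^2 - x/4


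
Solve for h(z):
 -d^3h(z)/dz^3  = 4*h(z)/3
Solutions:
 h(z) = C3*exp(-6^(2/3)*z/3) + (C1*sin(2^(2/3)*3^(1/6)*z/2) + C2*cos(2^(2/3)*3^(1/6)*z/2))*exp(6^(2/3)*z/6)


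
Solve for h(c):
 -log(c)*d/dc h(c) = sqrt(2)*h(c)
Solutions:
 h(c) = C1*exp(-sqrt(2)*li(c))


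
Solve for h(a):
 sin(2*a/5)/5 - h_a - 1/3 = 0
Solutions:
 h(a) = C1 - a/3 - cos(2*a/5)/2


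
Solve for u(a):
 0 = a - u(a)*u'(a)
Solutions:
 u(a) = -sqrt(C1 + a^2)
 u(a) = sqrt(C1 + a^2)


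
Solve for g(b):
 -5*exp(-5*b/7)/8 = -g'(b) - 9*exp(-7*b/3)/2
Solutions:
 g(b) = C1 + 27*exp(-7*b/3)/14 - 7*exp(-5*b/7)/8


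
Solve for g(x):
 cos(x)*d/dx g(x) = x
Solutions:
 g(x) = C1 + Integral(x/cos(x), x)


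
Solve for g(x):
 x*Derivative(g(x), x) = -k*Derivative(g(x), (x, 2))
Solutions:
 g(x) = C1 + C2*sqrt(k)*erf(sqrt(2)*x*sqrt(1/k)/2)


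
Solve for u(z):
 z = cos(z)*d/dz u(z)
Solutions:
 u(z) = C1 + Integral(z/cos(z), z)


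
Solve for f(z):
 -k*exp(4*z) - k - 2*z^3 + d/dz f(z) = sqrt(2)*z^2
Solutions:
 f(z) = C1 + k*z + k*exp(4*z)/4 + z^4/2 + sqrt(2)*z^3/3


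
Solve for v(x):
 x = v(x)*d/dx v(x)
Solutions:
 v(x) = -sqrt(C1 + x^2)
 v(x) = sqrt(C1 + x^2)


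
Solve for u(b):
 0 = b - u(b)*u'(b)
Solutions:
 u(b) = -sqrt(C1 + b^2)
 u(b) = sqrt(C1 + b^2)


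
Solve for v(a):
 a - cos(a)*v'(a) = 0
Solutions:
 v(a) = C1 + Integral(a/cos(a), a)


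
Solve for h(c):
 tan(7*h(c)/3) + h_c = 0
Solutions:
 h(c) = -3*asin(C1*exp(-7*c/3))/7 + 3*pi/7
 h(c) = 3*asin(C1*exp(-7*c/3))/7


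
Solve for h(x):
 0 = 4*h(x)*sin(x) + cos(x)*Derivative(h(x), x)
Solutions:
 h(x) = C1*cos(x)^4


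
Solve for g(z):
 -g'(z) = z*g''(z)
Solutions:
 g(z) = C1 + C2*log(z)


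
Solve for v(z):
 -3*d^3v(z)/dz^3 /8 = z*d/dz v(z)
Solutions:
 v(z) = C1 + Integral(C2*airyai(-2*3^(2/3)*z/3) + C3*airybi(-2*3^(2/3)*z/3), z)


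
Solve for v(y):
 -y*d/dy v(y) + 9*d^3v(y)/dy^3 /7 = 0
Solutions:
 v(y) = C1 + Integral(C2*airyai(21^(1/3)*y/3) + C3*airybi(21^(1/3)*y/3), y)


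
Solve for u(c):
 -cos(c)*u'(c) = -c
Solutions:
 u(c) = C1 + Integral(c/cos(c), c)


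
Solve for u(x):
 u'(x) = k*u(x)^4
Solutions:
 u(x) = (-1/(C1 + 3*k*x))^(1/3)
 u(x) = (-1/(C1 + k*x))^(1/3)*(-3^(2/3) - 3*3^(1/6)*I)/6
 u(x) = (-1/(C1 + k*x))^(1/3)*(-3^(2/3) + 3*3^(1/6)*I)/6


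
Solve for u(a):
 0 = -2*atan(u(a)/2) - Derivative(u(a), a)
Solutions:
 Integral(1/atan(_y/2), (_y, u(a))) = C1 - 2*a


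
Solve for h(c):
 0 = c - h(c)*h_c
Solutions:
 h(c) = -sqrt(C1 + c^2)
 h(c) = sqrt(C1 + c^2)


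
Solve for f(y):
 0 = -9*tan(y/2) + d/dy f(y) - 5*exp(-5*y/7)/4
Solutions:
 f(y) = C1 + 9*log(tan(y/2)^2 + 1) - 7*exp(-5*y/7)/4


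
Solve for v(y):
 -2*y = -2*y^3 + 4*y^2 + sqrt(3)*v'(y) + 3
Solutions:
 v(y) = C1 + sqrt(3)*y^4/6 - 4*sqrt(3)*y^3/9 - sqrt(3)*y^2/3 - sqrt(3)*y


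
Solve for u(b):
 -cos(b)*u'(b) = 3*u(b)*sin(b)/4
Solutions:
 u(b) = C1*cos(b)^(3/4)


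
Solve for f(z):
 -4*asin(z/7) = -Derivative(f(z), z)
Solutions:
 f(z) = C1 + 4*z*asin(z/7) + 4*sqrt(49 - z^2)


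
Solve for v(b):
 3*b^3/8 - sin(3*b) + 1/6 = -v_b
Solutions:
 v(b) = C1 - 3*b^4/32 - b/6 - cos(3*b)/3


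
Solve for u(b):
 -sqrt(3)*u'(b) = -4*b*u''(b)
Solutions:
 u(b) = C1 + C2*b^(sqrt(3)/4 + 1)


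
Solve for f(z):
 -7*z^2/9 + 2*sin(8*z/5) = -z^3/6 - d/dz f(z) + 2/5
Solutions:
 f(z) = C1 - z^4/24 + 7*z^3/27 + 2*z/5 + 5*cos(8*z/5)/4


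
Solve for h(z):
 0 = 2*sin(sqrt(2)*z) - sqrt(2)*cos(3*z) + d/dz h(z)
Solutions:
 h(z) = C1 + sqrt(2)*sin(3*z)/3 + sqrt(2)*cos(sqrt(2)*z)


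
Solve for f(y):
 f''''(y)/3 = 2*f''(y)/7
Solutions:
 f(y) = C1 + C2*y + C3*exp(-sqrt(42)*y/7) + C4*exp(sqrt(42)*y/7)


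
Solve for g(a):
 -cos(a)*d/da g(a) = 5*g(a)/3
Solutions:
 g(a) = C1*(sin(a) - 1)^(5/6)/(sin(a) + 1)^(5/6)


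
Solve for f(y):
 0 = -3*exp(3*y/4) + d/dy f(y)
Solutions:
 f(y) = C1 + 4*exp(3*y/4)


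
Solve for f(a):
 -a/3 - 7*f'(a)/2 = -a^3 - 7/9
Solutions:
 f(a) = C1 + a^4/14 - a^2/21 + 2*a/9


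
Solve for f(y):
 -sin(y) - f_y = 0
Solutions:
 f(y) = C1 + cos(y)


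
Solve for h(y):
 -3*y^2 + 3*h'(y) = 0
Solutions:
 h(y) = C1 + y^3/3


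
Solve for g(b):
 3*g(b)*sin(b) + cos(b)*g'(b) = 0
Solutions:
 g(b) = C1*cos(b)^3


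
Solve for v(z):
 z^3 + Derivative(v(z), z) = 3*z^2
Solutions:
 v(z) = C1 - z^4/4 + z^3


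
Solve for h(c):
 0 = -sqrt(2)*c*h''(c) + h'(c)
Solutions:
 h(c) = C1 + C2*c^(sqrt(2)/2 + 1)


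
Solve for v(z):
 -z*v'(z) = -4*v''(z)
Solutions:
 v(z) = C1 + C2*erfi(sqrt(2)*z/4)


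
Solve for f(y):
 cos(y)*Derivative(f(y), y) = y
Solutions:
 f(y) = C1 + Integral(y/cos(y), y)


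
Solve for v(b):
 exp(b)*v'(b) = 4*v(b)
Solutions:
 v(b) = C1*exp(-4*exp(-b))


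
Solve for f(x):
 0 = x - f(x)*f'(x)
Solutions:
 f(x) = -sqrt(C1 + x^2)
 f(x) = sqrt(C1 + x^2)


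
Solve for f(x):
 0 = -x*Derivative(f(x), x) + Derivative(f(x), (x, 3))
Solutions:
 f(x) = C1 + Integral(C2*airyai(x) + C3*airybi(x), x)


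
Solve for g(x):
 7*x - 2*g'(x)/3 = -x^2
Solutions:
 g(x) = C1 + x^3/2 + 21*x^2/4


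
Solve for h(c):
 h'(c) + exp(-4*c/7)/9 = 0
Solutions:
 h(c) = C1 + 7*exp(-4*c/7)/36


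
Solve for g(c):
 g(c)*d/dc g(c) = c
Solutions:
 g(c) = -sqrt(C1 + c^2)
 g(c) = sqrt(C1 + c^2)


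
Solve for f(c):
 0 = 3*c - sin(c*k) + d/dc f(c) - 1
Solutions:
 f(c) = C1 - 3*c^2/2 + c - cos(c*k)/k


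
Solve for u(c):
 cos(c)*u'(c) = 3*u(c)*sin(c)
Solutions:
 u(c) = C1/cos(c)^3


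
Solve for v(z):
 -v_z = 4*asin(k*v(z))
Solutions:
 Integral(1/asin(_y*k), (_y, v(z))) = C1 - 4*z


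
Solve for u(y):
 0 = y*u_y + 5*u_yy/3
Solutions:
 u(y) = C1 + C2*erf(sqrt(30)*y/10)


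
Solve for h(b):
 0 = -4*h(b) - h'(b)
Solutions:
 h(b) = C1*exp(-4*b)


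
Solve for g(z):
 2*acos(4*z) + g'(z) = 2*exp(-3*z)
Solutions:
 g(z) = C1 - 2*z*acos(4*z) + sqrt(1 - 16*z^2)/2 - 2*exp(-3*z)/3


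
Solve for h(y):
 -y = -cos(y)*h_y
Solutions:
 h(y) = C1 + Integral(y/cos(y), y)


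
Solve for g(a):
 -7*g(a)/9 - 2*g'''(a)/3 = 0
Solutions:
 g(a) = C3*exp(-6^(2/3)*7^(1/3)*a/6) + (C1*sin(2^(2/3)*3^(1/6)*7^(1/3)*a/4) + C2*cos(2^(2/3)*3^(1/6)*7^(1/3)*a/4))*exp(6^(2/3)*7^(1/3)*a/12)


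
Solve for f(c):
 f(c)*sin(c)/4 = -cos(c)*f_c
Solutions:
 f(c) = C1*cos(c)^(1/4)


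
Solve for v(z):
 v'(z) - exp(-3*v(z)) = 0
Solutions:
 v(z) = log(C1 + 3*z)/3
 v(z) = log((-3^(1/3) - 3^(5/6)*I)*(C1 + z)^(1/3)/2)
 v(z) = log((-3^(1/3) + 3^(5/6)*I)*(C1 + z)^(1/3)/2)


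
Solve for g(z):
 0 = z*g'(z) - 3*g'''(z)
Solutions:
 g(z) = C1 + Integral(C2*airyai(3^(2/3)*z/3) + C3*airybi(3^(2/3)*z/3), z)


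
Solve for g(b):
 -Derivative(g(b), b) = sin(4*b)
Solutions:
 g(b) = C1 + cos(4*b)/4


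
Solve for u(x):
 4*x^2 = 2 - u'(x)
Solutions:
 u(x) = C1 - 4*x^3/3 + 2*x


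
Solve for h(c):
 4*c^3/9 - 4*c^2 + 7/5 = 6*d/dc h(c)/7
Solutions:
 h(c) = C1 + 7*c^4/54 - 14*c^3/9 + 49*c/30


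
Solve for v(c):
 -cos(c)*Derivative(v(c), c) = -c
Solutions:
 v(c) = C1 + Integral(c/cos(c), c)


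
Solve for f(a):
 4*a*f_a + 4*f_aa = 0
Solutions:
 f(a) = C1 + C2*erf(sqrt(2)*a/2)


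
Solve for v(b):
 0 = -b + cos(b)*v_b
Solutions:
 v(b) = C1 + Integral(b/cos(b), b)


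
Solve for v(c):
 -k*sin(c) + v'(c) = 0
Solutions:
 v(c) = C1 - k*cos(c)


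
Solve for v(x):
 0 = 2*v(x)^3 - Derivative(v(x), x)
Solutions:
 v(x) = -sqrt(2)*sqrt(-1/(C1 + 2*x))/2
 v(x) = sqrt(2)*sqrt(-1/(C1 + 2*x))/2


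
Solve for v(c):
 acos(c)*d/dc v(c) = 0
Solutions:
 v(c) = C1


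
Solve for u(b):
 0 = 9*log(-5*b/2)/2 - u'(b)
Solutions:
 u(b) = C1 + 9*b*log(-b)/2 + 9*b*(-1 - log(2) + log(5))/2


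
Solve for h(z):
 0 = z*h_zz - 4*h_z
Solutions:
 h(z) = C1 + C2*z^5


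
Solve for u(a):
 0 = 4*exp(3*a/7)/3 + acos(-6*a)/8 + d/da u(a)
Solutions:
 u(a) = C1 - a*acos(-6*a)/8 - sqrt(1 - 36*a^2)/48 - 28*exp(3*a/7)/9


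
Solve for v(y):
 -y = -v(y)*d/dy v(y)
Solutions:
 v(y) = -sqrt(C1 + y^2)
 v(y) = sqrt(C1 + y^2)


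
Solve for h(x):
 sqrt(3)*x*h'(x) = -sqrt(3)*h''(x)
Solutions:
 h(x) = C1 + C2*erf(sqrt(2)*x/2)


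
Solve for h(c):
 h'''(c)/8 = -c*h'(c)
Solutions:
 h(c) = C1 + Integral(C2*airyai(-2*c) + C3*airybi(-2*c), c)


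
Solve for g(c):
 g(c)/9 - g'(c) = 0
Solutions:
 g(c) = C1*exp(c/9)


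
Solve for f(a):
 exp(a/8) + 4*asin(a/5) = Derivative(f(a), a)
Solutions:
 f(a) = C1 + 4*a*asin(a/5) + 4*sqrt(25 - a^2) + 8*exp(a/8)


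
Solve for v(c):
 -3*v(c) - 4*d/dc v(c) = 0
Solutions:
 v(c) = C1*exp(-3*c/4)


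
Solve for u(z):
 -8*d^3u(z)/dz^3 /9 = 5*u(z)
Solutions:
 u(z) = C3*exp(z*(-45^(1/3) + 3*3^(2/3)*5^(1/3))/8)*sin(3*3^(1/6)*5^(1/3)*z/4) + C4*exp(z*(-45^(1/3) + 3*3^(2/3)*5^(1/3))/8)*cos(3*3^(1/6)*5^(1/3)*z/4) + C5*exp(-z*(45^(1/3) + 3*3^(2/3)*5^(1/3))/8) + (C1*sin(3*3^(1/6)*5^(1/3)*z/4) + C2*cos(3*3^(1/6)*5^(1/3)*z/4))*exp(45^(1/3)*z/4)


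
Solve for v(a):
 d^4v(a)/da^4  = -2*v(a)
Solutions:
 v(a) = (C1*sin(2^(3/4)*a/2) + C2*cos(2^(3/4)*a/2))*exp(-2^(3/4)*a/2) + (C3*sin(2^(3/4)*a/2) + C4*cos(2^(3/4)*a/2))*exp(2^(3/4)*a/2)


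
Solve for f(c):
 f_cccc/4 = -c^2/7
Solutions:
 f(c) = C1 + C2*c + C3*c^2 + C4*c^3 - c^6/630


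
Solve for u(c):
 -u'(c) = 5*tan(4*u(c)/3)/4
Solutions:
 u(c) = -3*asin(C1*exp(-5*c/3))/4 + 3*pi/4
 u(c) = 3*asin(C1*exp(-5*c/3))/4


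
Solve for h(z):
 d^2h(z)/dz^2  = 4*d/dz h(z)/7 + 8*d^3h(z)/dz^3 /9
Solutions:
 h(z) = C1 + (C2*sin(3*sqrt(455)*z/112) + C3*cos(3*sqrt(455)*z/112))*exp(9*z/16)


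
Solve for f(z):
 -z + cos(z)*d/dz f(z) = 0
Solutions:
 f(z) = C1 + Integral(z/cos(z), z)


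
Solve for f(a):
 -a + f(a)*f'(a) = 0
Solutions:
 f(a) = -sqrt(C1 + a^2)
 f(a) = sqrt(C1 + a^2)


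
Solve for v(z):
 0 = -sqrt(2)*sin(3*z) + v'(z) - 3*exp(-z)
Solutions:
 v(z) = C1 - sqrt(2)*cos(3*z)/3 - 3*exp(-z)
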